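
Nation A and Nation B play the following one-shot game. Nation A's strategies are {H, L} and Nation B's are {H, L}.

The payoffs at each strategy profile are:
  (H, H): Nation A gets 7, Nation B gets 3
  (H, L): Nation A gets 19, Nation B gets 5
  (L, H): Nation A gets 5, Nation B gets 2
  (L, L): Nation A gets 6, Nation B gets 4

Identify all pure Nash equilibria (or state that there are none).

(H, L)

(H, H): Nation B prefers L (5 > 3) — not an equilibrium.
(H, L): Nation A gets 19 ≥ 6 from L, and Nation B gets 5 ≥ 3 from H — Nash equilibrium.
(L, H): Nation A prefers H (7 > 5); Nation B prefers L (4 > 2) — not an equilibrium.
(L, L): Nation A prefers H (19 > 6) — not an equilibrium.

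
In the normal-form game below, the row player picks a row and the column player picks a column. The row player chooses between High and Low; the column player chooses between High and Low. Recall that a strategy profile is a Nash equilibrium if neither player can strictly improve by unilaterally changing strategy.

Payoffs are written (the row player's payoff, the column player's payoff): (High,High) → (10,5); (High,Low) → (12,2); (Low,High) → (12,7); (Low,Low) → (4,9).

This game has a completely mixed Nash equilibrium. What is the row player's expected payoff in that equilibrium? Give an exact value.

52/5

First find y, the probability the column player plays High, from the row player's indifference between High and Low: 10y + 12(1−y) = 12y + 4(1−y), giving y = 4/5.
Since the row player is indifferent in equilibrium, the row player's expected payoff equals the payoff from either row against (4/5, 1/5). Using High: 10(4/5) + 12(1/5) = 52/5.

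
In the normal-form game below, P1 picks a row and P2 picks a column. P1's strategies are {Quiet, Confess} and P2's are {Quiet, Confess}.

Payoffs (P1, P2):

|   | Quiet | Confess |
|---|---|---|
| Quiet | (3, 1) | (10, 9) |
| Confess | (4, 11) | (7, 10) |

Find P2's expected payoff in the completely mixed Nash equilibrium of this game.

First find x, the probability P1 plays Quiet, from P2's indifference between Quiet and Confess: x + 11(1−x) = 9x + 10(1−x), giving x = 1/9.
Since P2 is indifferent in equilibrium, P2's expected payoff equals the payoff from either column against (1/9, 8/9). Using Quiet: (1/9) + 11(8/9) = 89/9.

89/9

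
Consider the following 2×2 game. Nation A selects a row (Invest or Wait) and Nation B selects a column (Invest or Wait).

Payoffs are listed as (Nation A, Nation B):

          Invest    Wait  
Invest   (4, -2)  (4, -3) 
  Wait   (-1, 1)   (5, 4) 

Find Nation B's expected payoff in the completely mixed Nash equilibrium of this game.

First find x, the probability Nation A plays Invest, from Nation B's indifference between Invest and Wait: −2x + (1−x) = −3x + 4(1−x), giving x = 3/4.
Since Nation B is indifferent in equilibrium, Nation B's expected payoff equals the payoff from either column against (3/4, 1/4). Using Invest: −2(3/4) + (1/4) = -5/4.

-5/4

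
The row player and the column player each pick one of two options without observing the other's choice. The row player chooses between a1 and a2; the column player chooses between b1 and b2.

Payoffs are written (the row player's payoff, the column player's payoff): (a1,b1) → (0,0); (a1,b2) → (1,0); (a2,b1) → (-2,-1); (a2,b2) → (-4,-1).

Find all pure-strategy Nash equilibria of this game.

(a1, b1) and (a1, b2)

(a1, b1): the row player gets 0 ≥ -2 from a2, and the column player gets 0 ≥ 0 from b2 — Nash equilibrium.
(a1, b2): the row player gets 1 ≥ -4 from a2, and the column player gets 0 ≥ 0 from b1 — Nash equilibrium.
(a2, b1): the row player prefers a1 (0 > -2) — not an equilibrium.
(a2, b2): the row player prefers a1 (1 > -4) — not an equilibrium.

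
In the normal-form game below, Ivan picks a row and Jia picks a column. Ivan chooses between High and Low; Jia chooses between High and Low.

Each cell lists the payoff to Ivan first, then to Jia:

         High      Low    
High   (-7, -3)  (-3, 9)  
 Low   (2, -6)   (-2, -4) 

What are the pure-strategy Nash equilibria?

(Low, Low)

(High, High): Ivan prefers Low (2 > -7); Jia prefers Low (9 > -3) — not an equilibrium.
(High, Low): Ivan prefers Low (-2 > -3) — not an equilibrium.
(Low, High): Jia prefers Low (-4 > -6) — not an equilibrium.
(Low, Low): Ivan gets -2 ≥ -3 from High, and Jia gets -4 ≥ -6 from High — Nash equilibrium.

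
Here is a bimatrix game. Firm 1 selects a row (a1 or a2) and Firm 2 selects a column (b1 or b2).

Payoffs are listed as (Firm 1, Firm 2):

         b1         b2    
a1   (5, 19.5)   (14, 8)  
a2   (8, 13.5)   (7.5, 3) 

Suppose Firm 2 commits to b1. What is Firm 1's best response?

a2

Against b1, Firm 1 earns 5 from a1 and 8 from a2.
So a2 is the best response.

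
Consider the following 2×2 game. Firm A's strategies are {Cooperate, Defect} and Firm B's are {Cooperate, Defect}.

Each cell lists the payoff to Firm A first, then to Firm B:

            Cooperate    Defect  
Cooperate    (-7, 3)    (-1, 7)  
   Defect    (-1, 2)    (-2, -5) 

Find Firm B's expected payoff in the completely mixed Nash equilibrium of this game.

First find x, the probability Firm A plays Cooperate, from Firm B's indifference between Cooperate and Defect: 3x + 2(1−x) = 7x − 5(1−x), giving x = 7/11.
Since Firm B is indifferent in equilibrium, Firm B's expected payoff equals the payoff from either column against (7/11, 4/11). Using Cooperate: 3(7/11) + 2(4/11) = 29/11.

29/11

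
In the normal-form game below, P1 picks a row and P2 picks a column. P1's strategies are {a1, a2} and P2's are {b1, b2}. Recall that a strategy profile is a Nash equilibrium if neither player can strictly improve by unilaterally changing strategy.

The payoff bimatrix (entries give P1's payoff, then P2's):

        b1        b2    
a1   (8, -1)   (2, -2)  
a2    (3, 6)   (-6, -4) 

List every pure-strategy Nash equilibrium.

(a1, b1)

(a1, b1): P1 gets 8 ≥ 3 from a2, and P2 gets -1 ≥ -2 from b2 — Nash equilibrium.
(a1, b2): P2 prefers b1 (-1 > -2) — not an equilibrium.
(a2, b1): P1 prefers a1 (8 > 3) — not an equilibrium.
(a2, b2): P1 prefers a1 (2 > -6); P2 prefers b1 (6 > -4) — not an equilibrium.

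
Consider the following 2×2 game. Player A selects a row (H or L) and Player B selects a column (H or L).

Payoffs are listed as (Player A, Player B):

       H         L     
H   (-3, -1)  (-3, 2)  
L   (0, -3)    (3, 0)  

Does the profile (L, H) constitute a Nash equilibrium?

No

At (L, H), Player A earns 0; switching to H would give -3, so Player A has no profitable deviation.
Player B earns -3; switching to L would give 0, so Player B would deviate.
Since at least one player can profitably deviate, this is not a Nash equilibrium.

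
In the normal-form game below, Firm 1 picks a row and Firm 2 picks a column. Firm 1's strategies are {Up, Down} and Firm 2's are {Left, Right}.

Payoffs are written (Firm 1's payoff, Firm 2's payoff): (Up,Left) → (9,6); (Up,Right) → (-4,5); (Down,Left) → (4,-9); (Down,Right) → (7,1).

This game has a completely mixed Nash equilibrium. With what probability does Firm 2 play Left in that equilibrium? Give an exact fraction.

Let c be the probability that Firm 2 plays Left. In a completely mixed equilibrium, Firm 1 must be indifferent between Up and Down.
Firm 1's expected payoff from Up is 9c − 4(1−c); from Down it is 4c + 7(1−c).
Setting these equal: 13c − 4 = −3c + 7, so c = 11/16.

11/16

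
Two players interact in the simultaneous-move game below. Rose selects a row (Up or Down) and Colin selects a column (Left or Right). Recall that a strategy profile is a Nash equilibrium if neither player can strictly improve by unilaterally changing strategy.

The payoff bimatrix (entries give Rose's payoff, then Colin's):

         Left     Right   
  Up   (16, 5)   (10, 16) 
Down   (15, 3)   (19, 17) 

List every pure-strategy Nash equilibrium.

(Up, Left): Colin prefers Right (16 > 5) — not an equilibrium.
(Up, Right): Rose prefers Down (19 > 10) — not an equilibrium.
(Down, Left): Rose prefers Up (16 > 15); Colin prefers Right (17 > 3) — not an equilibrium.
(Down, Right): Rose gets 19 ≥ 10 from Up, and Colin gets 17 ≥ 3 from Left — Nash equilibrium.

(Down, Right)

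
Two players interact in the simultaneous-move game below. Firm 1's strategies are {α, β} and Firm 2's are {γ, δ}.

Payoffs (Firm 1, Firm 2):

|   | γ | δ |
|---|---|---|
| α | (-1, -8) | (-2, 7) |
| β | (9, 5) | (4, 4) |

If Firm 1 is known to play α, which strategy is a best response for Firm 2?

Against α, Firm 2 earns -8 from γ and 7 from δ.
So δ is the best response.

δ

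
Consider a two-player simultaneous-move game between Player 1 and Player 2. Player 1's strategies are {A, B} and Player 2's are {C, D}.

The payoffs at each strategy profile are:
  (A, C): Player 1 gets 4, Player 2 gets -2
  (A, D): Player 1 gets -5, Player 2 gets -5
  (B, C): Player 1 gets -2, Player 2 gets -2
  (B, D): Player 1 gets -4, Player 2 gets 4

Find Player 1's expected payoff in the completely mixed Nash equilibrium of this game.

First find q, the probability Player 2 plays C, from Player 1's indifference between A and B: 4q − 5(1−q) = −2q − 4(1−q), giving q = 1/7.
Since Player 1 is indifferent in equilibrium, Player 1's expected payoff equals the payoff from either row against (1/7, 6/7). Using A: 4(1/7) − 5(6/7) = -26/7.

-26/7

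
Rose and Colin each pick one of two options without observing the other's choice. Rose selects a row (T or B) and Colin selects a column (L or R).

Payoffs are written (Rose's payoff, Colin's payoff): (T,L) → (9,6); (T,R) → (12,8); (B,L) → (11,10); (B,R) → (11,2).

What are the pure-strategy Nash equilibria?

(T, L): Rose prefers B (11 > 9); Colin prefers R (8 > 6) — not an equilibrium.
(T, R): Rose gets 12 ≥ 11 from B, and Colin gets 8 ≥ 6 from L — Nash equilibrium.
(B, L): Rose gets 11 ≥ 9 from T, and Colin gets 10 ≥ 2 from R — Nash equilibrium.
(B, R): Rose prefers T (12 > 11); Colin prefers L (10 > 2) — not an equilibrium.

(T, R) and (B, L)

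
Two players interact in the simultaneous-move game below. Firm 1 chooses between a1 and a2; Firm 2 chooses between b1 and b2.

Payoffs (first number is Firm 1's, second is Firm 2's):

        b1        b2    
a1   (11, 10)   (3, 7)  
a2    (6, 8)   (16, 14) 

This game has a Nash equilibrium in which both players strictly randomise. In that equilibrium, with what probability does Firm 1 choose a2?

Let r be the probability that Firm 1 plays a1. In a completely mixed equilibrium, Firm 2 must be indifferent between b1 and b2.
Firm 2's expected payoff from b1 is 10r + 8(1−r); from b2 it is 7r + 14(1−r).
Setting these equal: 2r + 8 = −7r + 14, so r = 2/3.
Therefore Firm 1 plays a2 with probability 1 − 2/3 = 1/3.

1/3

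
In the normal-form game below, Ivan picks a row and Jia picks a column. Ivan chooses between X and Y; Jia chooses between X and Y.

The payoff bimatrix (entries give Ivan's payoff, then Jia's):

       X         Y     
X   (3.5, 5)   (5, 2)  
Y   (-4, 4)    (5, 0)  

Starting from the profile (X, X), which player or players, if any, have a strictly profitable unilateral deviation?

Ivan at (X, X) earns 3.5; deviating to Y yields -4 — not better.
Jia earns 5; deviating to Y yields 2 — not better.
Neither player can strictly improve; the profile is a Nash equilibrium.

Neither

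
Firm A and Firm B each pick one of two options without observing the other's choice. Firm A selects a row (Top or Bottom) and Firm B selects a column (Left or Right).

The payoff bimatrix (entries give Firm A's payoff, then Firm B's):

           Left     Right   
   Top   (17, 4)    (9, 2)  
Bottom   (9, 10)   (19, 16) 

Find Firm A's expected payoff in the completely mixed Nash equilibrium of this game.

First find q, the probability Firm B plays Left, from Firm A's indifference between Top and Bottom: 17q + 9(1−q) = 9q + 19(1−q), giving q = 5/9.
Since Firm A is indifferent in equilibrium, Firm A's expected payoff equals the payoff from either row against (5/9, 4/9). Using Top: 17(5/9) + 9(4/9) = 121/9.

121/9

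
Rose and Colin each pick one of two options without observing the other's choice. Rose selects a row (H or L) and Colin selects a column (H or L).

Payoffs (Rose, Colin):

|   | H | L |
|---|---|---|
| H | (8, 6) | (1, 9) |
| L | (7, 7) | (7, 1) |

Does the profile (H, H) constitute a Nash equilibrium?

No

At (H, H), Rose earns 8; switching to L would give 7, so Rose has no profitable deviation.
Colin earns 6; switching to L would give 9, so Colin would deviate.
Since at least one player can profitably deviate, this is not a Nash equilibrium.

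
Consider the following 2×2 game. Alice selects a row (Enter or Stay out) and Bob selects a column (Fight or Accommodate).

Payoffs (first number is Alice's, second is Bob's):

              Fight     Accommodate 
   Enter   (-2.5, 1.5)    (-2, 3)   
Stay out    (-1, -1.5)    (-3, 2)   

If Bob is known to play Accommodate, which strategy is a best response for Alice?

Enter

Against Accommodate, Alice earns -2 from Enter and -3 from Stay out.
So Enter is the best response.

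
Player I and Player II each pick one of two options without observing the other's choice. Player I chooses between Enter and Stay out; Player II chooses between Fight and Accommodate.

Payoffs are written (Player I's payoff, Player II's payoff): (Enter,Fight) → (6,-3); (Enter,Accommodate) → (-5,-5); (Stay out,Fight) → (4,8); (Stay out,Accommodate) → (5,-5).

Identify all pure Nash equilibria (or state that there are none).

(Enter, Fight): Player I gets 6 ≥ 4 from Stay out, and Player II gets -3 ≥ -5 from Accommodate — Nash equilibrium.
(Enter, Accommodate): Player I prefers Stay out (5 > -5); Player II prefers Fight (-3 > -5) — not an equilibrium.
(Stay out, Fight): Player I prefers Enter (6 > 4) — not an equilibrium.
(Stay out, Accommodate): Player II prefers Fight (8 > -5) — not an equilibrium.

(Enter, Fight)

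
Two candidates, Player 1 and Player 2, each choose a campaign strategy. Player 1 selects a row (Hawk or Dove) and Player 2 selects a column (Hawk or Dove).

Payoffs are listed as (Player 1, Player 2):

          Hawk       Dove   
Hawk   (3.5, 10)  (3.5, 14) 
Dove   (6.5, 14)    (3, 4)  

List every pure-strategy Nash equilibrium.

(Hawk, Hawk): Player 1 prefers Dove (6.5 > 3.5); Player 2 prefers Dove (14 > 10) — not an equilibrium.
(Hawk, Dove): Player 1 gets 3.5 ≥ 3 from Dove, and Player 2 gets 14 ≥ 10 from Hawk — Nash equilibrium.
(Dove, Hawk): Player 1 gets 6.5 ≥ 3.5 from Hawk, and Player 2 gets 14 ≥ 4 from Dove — Nash equilibrium.
(Dove, Dove): Player 1 prefers Hawk (3.5 > 3); Player 2 prefers Hawk (14 > 4) — not an equilibrium.

(Hawk, Dove) and (Dove, Hawk)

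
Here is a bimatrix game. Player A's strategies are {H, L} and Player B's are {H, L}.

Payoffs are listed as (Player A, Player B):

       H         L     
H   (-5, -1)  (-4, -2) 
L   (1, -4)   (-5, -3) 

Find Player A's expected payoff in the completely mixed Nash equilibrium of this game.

-29/7

First find y, the probability Player B plays H, from Player A's indifference between H and L: −5y − 4(1−y) = y − 5(1−y), giving y = 1/7.
Since Player A is indifferent in equilibrium, Player A's expected payoff equals the payoff from either row against (1/7, 6/7). Using H: −5(1/7) − 4(6/7) = -29/7.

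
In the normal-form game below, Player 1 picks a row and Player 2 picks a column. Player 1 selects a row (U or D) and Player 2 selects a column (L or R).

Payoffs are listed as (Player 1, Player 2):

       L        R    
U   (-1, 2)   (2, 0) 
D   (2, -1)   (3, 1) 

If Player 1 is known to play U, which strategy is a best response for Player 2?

Against U, Player 2 earns 2 from L and 0 from R.
So L is the best response.

L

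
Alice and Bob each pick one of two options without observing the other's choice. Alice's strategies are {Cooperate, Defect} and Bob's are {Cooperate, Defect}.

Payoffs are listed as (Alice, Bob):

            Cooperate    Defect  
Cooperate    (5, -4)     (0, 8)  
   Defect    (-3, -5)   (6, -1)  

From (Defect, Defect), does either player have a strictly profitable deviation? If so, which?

Alice at (Defect, Defect) earns 6; deviating to Cooperate yields 0 — not better.
Bob earns -1; deviating to Cooperate yields -5 — not better.
Neither player can strictly improve; the profile is a Nash equilibrium.

Neither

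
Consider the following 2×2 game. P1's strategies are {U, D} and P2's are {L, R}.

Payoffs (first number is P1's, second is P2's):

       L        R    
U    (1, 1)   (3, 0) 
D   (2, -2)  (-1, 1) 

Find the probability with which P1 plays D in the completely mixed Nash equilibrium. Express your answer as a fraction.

Let r be the probability that P1 plays U. In a completely mixed equilibrium, P2 must be indifferent between L and R.
P2's expected payoff from L is r − 2(1−r); from R it is (1−r).
Setting these equal: 3r − 2 = −r + 1, so r = 3/4.
Therefore P1 plays D with probability 1 − 3/4 = 1/4.

1/4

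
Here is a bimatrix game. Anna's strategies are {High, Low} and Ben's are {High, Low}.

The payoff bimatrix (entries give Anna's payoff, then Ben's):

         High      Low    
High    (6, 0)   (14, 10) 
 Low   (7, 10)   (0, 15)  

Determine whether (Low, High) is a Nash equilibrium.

No

At (Low, High), Anna earns 7; switching to High would give 6, so Anna has no profitable deviation.
Ben earns 10; switching to Low would give 15, so Ben would deviate.
Since at least one player can profitably deviate, this is not a Nash equilibrium.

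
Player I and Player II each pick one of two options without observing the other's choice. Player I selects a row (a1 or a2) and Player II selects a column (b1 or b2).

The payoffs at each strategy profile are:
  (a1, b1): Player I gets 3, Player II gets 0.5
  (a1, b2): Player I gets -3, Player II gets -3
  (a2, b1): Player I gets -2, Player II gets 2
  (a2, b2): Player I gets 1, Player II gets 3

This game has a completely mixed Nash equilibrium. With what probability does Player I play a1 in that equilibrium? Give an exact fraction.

2/9

Let r be the probability that Player I plays a1. In a completely mixed equilibrium, Player II must be indifferent between b1 and b2.
Player II's expected payoff from b1 is 0.5r + 2(1−r); from b2 it is −3r + 3(1−r).
Setting these equal: −1.5r + 2 = −6r + 3, so r = 2/9.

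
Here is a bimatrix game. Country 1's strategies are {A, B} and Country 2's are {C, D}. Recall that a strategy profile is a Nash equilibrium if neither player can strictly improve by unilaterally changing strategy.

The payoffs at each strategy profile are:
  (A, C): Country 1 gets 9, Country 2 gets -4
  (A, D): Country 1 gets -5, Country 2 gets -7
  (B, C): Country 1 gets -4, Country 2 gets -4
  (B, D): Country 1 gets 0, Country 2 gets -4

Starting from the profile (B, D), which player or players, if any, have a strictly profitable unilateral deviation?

Neither

Country 1 at (B, D) earns 0; deviating to A yields -5 — not better.
Country 2 earns -4; deviating to C yields -4 — not better.
Neither player can strictly improve; the profile is a Nash equilibrium.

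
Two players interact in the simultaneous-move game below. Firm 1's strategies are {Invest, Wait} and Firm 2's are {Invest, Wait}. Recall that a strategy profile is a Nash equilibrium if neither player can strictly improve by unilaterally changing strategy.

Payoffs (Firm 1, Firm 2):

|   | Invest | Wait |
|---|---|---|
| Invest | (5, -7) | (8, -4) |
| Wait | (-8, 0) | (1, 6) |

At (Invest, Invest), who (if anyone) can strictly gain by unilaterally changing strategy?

Firm 1 at (Invest, Invest) earns 5; deviating to Wait yields -8 — not better.
Firm 2 earns -7; deviating to Wait yields -4 — a strict improvement.
Only Firm 2 has a strictly profitable deviation.

Firm 2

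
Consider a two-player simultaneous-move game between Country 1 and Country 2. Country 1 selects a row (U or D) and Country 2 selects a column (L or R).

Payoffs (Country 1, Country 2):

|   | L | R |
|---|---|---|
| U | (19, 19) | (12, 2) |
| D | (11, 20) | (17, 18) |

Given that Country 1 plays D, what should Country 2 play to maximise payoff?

L

Against D, Country 2 earns 20 from L and 18 from R.
So L is the best response.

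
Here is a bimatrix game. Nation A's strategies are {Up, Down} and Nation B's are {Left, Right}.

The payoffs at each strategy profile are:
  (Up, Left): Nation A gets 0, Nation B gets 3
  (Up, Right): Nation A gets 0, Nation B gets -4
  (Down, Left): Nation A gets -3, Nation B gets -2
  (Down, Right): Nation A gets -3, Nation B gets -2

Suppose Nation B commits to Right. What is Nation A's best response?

Against Right, Nation A earns 0 from Up and -3 from Down.
So Up is the best response.

Up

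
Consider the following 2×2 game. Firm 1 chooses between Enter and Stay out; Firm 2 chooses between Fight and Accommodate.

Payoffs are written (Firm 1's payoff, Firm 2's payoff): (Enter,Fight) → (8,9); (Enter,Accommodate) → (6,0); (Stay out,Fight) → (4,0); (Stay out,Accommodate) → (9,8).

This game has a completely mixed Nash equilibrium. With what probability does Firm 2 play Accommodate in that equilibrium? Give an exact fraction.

4/7

Let q be the probability that Firm 2 plays Fight. In a completely mixed equilibrium, Firm 1 must be indifferent between Enter and Stay out.
Firm 1's expected payoff from Enter is 8q + 6(1−q); from Stay out it is 4q + 9(1−q).
Setting these equal: 2q + 6 = −5q + 9, so q = 3/7.
Therefore Firm 2 plays Accommodate with probability 1 − 3/7 = 4/7.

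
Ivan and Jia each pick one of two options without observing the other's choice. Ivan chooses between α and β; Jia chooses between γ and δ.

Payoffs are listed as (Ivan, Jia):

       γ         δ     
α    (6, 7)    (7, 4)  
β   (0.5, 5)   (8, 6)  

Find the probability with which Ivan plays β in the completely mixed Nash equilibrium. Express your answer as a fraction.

3/4

Let x be the probability that Ivan plays α. In a completely mixed equilibrium, Jia must be indifferent between γ and δ.
Jia's expected payoff from γ is 7x + 5(1−x); from δ it is 4x + 6(1−x).
Setting these equal: 2x + 5 = −2x + 6, so x = 1/4.
Therefore Ivan plays β with probability 1 − 1/4 = 3/4.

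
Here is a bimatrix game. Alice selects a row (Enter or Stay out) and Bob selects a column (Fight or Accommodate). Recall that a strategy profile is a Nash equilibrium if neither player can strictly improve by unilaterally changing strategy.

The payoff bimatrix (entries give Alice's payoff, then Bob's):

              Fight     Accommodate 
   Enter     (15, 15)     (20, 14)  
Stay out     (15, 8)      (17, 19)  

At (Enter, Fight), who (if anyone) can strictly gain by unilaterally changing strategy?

Neither

Alice at (Enter, Fight) earns 15; deviating to Stay out yields 15 — not better.
Bob earns 15; deviating to Accommodate yields 14 — not better.
Neither player can strictly improve; the profile is a Nash equilibrium.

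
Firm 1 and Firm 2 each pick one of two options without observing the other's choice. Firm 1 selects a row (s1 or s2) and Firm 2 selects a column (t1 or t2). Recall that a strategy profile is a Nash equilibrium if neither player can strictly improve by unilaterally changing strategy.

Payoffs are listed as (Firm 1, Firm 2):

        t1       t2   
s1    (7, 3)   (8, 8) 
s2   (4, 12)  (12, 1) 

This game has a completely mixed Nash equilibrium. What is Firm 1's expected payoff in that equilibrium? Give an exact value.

52/7

First find y, the probability Firm 2 plays t1, from Firm 1's indifference between s1 and s2: 7y + 8(1−y) = 4y + 12(1−y), giving y = 4/7.
Since Firm 1 is indifferent in equilibrium, Firm 1's expected payoff equals the payoff from either row against (4/7, 3/7). Using s1: 7(4/7) + 8(3/7) = 52/7.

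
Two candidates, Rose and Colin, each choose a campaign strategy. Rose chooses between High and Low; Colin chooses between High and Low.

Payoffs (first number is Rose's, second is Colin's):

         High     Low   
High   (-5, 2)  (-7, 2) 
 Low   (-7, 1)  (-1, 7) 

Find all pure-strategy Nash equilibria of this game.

(High, High): Rose gets -5 ≥ -7 from Low, and Colin gets 2 ≥ 2 from Low — Nash equilibrium.
(High, Low): Rose prefers Low (-1 > -7) — not an equilibrium.
(Low, High): Rose prefers High (-5 > -7); Colin prefers Low (7 > 1) — not an equilibrium.
(Low, Low): Rose gets -1 ≥ -7 from High, and Colin gets 7 ≥ 1 from High — Nash equilibrium.

(High, High) and (Low, Low)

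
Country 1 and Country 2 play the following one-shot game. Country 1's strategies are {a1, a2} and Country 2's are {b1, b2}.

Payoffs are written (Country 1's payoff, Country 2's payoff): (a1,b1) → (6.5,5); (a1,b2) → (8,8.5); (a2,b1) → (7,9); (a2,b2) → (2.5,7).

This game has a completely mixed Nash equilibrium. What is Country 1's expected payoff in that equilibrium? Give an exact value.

53/8

First find y, the probability Country 2 plays b1, from Country 1's indifference between a1 and a2: 6.5y + 8(1−y) = 7y + 2.5(1−y), giving y = 11/12.
Since Country 1 is indifferent in equilibrium, Country 1's expected payoff equals the payoff from either row against (11/12, 1/12). Using a1: 6.5(11/12) + 8(1/12) = 53/8.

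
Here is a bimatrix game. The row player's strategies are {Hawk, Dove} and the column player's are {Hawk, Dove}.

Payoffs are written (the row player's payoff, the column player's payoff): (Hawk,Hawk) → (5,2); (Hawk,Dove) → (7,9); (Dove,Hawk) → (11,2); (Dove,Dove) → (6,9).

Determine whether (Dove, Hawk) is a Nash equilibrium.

At (Dove, Hawk), the row player earns 11; switching to Hawk would give 5, so the row player has no profitable deviation.
The column player earns 2; switching to Dove would give 9, so the column player would deviate.
Since at least one player can profitably deviate, this is not a Nash equilibrium.

No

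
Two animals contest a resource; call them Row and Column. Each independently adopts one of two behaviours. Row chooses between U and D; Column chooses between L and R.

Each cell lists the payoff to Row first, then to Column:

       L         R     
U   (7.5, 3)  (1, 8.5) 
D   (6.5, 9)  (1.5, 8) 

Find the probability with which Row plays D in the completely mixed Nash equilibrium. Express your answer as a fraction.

11/13

Let r be the probability that Row plays U. In a completely mixed equilibrium, Column must be indifferent between L and R.
Column's expected payoff from L is 3r + 9(1−r); from R it is 8.5r + 8(1−r).
Setting these equal: −6r + 9 = 0.5r + 8, so r = 2/13.
Therefore Row plays D with probability 1 − 2/13 = 11/13.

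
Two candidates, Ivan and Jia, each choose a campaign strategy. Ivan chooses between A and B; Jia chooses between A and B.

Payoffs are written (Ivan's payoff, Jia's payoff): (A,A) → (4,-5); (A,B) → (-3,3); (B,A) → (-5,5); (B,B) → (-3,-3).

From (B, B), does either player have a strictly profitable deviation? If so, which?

Jia

Ivan at (B, B) earns -3; deviating to A yields -3 — not better.
Jia earns -3; deviating to A yields 5 — a strict improvement.
Only Jia has a strictly profitable deviation.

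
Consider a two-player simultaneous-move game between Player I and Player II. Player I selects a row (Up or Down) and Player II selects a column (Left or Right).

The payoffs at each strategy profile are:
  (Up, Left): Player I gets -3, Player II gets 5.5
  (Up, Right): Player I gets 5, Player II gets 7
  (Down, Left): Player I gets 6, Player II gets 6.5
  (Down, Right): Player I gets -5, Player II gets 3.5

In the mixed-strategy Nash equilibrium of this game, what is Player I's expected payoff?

15/19

First find q, the probability Player II plays Left, from Player I's indifference between Up and Down: −3q + 5(1−q) = 6q − 5(1−q), giving q = 10/19.
Since Player I is indifferent in equilibrium, Player I's expected payoff equals the payoff from either row against (10/19, 9/19). Using Up: −3(10/19) + 5(9/19) = 15/19.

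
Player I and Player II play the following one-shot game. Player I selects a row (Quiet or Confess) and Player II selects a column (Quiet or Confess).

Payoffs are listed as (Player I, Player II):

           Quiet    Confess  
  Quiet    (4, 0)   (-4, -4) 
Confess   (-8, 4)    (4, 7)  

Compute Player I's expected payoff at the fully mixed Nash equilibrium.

-4/5

First find q, the probability Player II plays Quiet, from Player I's indifference between Quiet and Confess: 4q − 4(1−q) = −8q + 4(1−q), giving q = 2/5.
Since Player I is indifferent in equilibrium, Player I's expected payoff equals the payoff from either row against (2/5, 3/5). Using Quiet: 4(2/5) − 4(3/5) = -4/5.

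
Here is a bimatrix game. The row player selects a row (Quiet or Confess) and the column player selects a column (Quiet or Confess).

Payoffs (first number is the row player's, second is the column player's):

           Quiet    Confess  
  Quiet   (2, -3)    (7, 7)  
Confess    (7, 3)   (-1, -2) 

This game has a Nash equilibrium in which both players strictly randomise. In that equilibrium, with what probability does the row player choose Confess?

2/3

Let x be the probability that the row player plays Quiet. In a completely mixed equilibrium, the column player must be indifferent between Quiet and Confess.
The column player's expected payoff from Quiet is −3x + 3(1−x); from Confess it is 7x − 2(1−x).
Setting these equal: −6x + 3 = 9x − 2, so x = 1/3.
Therefore the row player plays Confess with probability 1 − 1/3 = 2/3.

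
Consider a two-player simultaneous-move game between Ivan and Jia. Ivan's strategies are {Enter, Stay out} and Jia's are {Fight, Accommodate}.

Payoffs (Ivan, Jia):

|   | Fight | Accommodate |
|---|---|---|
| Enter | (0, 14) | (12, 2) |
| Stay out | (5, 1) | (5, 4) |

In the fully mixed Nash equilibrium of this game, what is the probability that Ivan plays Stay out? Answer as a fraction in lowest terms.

4/5

Let x be the probability that Ivan plays Enter. In a completely mixed equilibrium, Jia must be indifferent between Fight and Accommodate.
Jia's expected payoff from Fight is 14x + (1−x); from Accommodate it is 2x + 4(1−x).
Setting these equal: 13x + 1 = −2x + 4, so x = 1/5.
Therefore Ivan plays Stay out with probability 1 − 1/5 = 4/5.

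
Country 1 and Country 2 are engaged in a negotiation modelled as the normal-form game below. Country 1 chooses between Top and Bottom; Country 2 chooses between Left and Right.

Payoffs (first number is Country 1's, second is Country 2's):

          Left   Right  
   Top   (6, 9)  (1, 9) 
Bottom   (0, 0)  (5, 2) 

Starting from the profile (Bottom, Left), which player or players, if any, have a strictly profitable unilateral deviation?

Both

Country 1 at (Bottom, Left) earns 0; deviating to Top yields 6 — a strict improvement.
Country 2 earns 0; deviating to Right yields 2 — a strict improvement.
Both Country 1 and Country 2 have strictly profitable deviations.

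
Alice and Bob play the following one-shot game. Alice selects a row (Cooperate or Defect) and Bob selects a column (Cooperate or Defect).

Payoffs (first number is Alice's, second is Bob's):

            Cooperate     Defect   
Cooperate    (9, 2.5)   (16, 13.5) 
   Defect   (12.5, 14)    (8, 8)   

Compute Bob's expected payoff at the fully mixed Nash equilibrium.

First find x, the probability Alice plays Cooperate, from Bob's indifference between Cooperate and Defect: 2.5x + 14(1−x) = 13.5x + 8(1−x), giving x = 6/17.
Since Bob is indifferent in equilibrium, Bob's expected payoff equals the payoff from either column against (6/17, 11/17). Using Cooperate: 2.5(6/17) + 14(11/17) = 169/17.

169/17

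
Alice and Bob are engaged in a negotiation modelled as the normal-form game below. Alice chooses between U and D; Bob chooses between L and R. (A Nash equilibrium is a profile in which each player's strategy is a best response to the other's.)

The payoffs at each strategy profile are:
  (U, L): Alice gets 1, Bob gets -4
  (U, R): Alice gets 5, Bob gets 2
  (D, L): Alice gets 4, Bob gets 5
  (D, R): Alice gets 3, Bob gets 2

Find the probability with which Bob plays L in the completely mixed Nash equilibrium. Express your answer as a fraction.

Let q be the probability that Bob plays L. In a completely mixed equilibrium, Alice must be indifferent between U and D.
Alice's expected payoff from U is q + 5(1−q); from D it is 4q + 3(1−q).
Setting these equal: −4q + 5 = q + 3, so q = 2/5.

2/5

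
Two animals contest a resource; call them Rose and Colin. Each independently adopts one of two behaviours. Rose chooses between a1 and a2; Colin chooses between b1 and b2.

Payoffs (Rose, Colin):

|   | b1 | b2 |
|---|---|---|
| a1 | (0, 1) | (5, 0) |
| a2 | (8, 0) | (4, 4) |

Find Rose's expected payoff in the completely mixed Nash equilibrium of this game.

40/9

First find y, the probability Colin plays b1, from Rose's indifference between a1 and a2: 5(1−y) = 8y + 4(1−y), giving y = 1/9.
Since Rose is indifferent in equilibrium, Rose's expected payoff equals the payoff from either row against (1/9, 8/9). Using a1: 5(8/9) = 40/9.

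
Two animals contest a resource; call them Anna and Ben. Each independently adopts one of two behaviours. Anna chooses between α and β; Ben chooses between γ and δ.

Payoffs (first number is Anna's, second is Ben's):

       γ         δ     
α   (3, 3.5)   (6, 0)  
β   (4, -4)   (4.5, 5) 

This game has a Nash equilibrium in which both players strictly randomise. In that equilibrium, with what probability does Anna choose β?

Let p be the probability that Anna plays α. In a completely mixed equilibrium, Ben must be indifferent between γ and δ.
Ben's expected payoff from γ is 3.5p − 4(1−p); from δ it is 5(1−p).
Setting these equal: 7.5p − 4 = −5p + 5, so p = 18/25.
Therefore Anna plays β with probability 1 − 18/25 = 7/25.

7/25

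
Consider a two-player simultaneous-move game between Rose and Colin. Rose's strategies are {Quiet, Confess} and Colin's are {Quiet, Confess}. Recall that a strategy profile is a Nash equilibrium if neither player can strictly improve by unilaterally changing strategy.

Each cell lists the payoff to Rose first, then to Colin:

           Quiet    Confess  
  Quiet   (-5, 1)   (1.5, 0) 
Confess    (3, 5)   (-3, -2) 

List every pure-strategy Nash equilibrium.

(Quiet, Quiet): Rose prefers Confess (3 > -5) — not an equilibrium.
(Quiet, Confess): Colin prefers Quiet (1 > 0) — not an equilibrium.
(Confess, Quiet): Rose gets 3 ≥ -5 from Quiet, and Colin gets 5 ≥ -2 from Confess — Nash equilibrium.
(Confess, Confess): Rose prefers Quiet (1.5 > -3); Colin prefers Quiet (5 > -2) — not an equilibrium.

(Confess, Quiet)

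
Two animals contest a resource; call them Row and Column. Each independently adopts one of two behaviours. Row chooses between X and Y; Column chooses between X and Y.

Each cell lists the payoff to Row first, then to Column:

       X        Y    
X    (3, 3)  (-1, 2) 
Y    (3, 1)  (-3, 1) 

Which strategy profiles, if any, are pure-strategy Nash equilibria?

(X, X): Row gets 3 ≥ 3 from Y, and Column gets 3 ≥ 2 from Y — Nash equilibrium.
(X, Y): Column prefers X (3 > 2) — not an equilibrium.
(Y, X): Row gets 3 ≥ 3 from X, and Column gets 1 ≥ 1 from Y — Nash equilibrium.
(Y, Y): Row prefers X (-1 > -3) — not an equilibrium.

(X, X) and (Y, X)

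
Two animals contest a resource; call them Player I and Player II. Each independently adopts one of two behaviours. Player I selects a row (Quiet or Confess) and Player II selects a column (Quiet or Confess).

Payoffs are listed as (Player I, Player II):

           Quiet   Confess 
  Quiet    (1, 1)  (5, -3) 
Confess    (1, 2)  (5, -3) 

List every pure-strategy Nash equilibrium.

(Quiet, Quiet) and (Confess, Quiet)

(Quiet, Quiet): Player I gets 1 ≥ 1 from Confess, and Player II gets 1 ≥ -3 from Confess — Nash equilibrium.
(Quiet, Confess): Player II prefers Quiet (1 > -3) — not an equilibrium.
(Confess, Quiet): Player I gets 1 ≥ 1 from Quiet, and Player II gets 2 ≥ -3 from Confess — Nash equilibrium.
(Confess, Confess): Player II prefers Quiet (2 > -3) — not an equilibrium.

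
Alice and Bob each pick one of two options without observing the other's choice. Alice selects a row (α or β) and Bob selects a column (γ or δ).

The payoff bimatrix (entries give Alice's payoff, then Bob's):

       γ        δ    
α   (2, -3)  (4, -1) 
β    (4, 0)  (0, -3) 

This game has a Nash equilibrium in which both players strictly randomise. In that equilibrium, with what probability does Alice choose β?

Let x be the probability that Alice plays α. In a completely mixed equilibrium, Bob must be indifferent between γ and δ.
Bob's expected payoff from γ is −3x; from δ it is −x − 3(1−x).
Setting these equal: −3x = 2x − 3, so x = 3/5.
Therefore Alice plays β with probability 1 − 3/5 = 2/5.

2/5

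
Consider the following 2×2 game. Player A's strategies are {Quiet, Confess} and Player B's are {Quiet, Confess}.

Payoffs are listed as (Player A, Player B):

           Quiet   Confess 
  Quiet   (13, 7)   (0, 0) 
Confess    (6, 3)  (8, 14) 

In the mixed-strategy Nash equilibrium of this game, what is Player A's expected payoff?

104/15

First find q, the probability Player B plays Quiet, from Player A's indifference between Quiet and Confess: 13q = 6q + 8(1−q), giving q = 8/15.
Since Player A is indifferent in equilibrium, Player A's expected payoff equals the payoff from either row against (8/15, 7/15). Using Quiet: 13(8/15) = 104/15.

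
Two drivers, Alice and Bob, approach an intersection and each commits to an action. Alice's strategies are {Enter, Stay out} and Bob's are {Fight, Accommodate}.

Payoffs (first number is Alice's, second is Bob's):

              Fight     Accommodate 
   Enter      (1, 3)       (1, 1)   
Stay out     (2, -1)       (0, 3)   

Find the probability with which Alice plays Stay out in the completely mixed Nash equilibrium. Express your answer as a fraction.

1/3

Let p be the probability that Alice plays Enter. In a completely mixed equilibrium, Bob must be indifferent between Fight and Accommodate.
Bob's expected payoff from Fight is 3p − (1−p); from Accommodate it is p + 3(1−p).
Setting these equal: 4p − 1 = −2p + 3, so p = 2/3.
Therefore Alice plays Stay out with probability 1 − 2/3 = 1/3.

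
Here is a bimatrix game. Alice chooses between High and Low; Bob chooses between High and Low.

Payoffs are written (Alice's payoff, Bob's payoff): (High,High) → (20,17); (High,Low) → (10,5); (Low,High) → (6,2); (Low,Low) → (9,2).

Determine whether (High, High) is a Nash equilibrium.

Yes

At (High, High), Alice earns 20; switching to Low would give 6, so Alice has no profitable deviation.
Bob earns 17; switching to Low would give 5, so Bob has no profitable deviation.
Neither player can gain by a unilateral deviation, so this profile is a Nash equilibrium.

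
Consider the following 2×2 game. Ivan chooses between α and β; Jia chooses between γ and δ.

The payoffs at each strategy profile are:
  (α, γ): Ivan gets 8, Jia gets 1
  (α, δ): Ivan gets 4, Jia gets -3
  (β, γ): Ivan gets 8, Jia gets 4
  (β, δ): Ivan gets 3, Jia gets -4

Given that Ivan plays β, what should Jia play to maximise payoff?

γ

Against β, Jia earns 4 from γ and -4 from δ.
So γ is the best response.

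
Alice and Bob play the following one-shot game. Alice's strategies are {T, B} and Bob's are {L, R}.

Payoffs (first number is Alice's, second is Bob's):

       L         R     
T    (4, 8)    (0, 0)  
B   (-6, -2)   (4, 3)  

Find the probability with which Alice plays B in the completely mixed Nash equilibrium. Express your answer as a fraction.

Let p be the probability that Alice plays T. In a completely mixed equilibrium, Bob must be indifferent between L and R.
Bob's expected payoff from L is 8p − 2(1−p); from R it is 3(1−p).
Setting these equal: 10p − 2 = −3p + 3, so p = 5/13.
Therefore Alice plays B with probability 1 − 5/13 = 8/13.

8/13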